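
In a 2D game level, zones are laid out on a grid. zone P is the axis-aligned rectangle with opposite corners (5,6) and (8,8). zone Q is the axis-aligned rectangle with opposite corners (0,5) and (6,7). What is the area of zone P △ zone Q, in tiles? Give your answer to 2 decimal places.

16.00

|zone P∩zone Q|: x∈[5,6], y∈[6,7] → 1·1 = 1.
|zone P △ zone Q| = |zone P| + |zone Q| − 2·|zone P∩zone Q| = 6 + 12 − 2 = 16.00.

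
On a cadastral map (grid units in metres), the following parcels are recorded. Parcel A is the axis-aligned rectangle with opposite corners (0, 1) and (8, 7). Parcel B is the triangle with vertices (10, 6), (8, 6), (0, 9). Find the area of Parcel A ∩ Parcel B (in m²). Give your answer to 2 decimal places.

The intersection is the polygon with vertices (8,6), (5.333,7), (6.667,7), (8,6.6).
By the shoelace formula its area is 1.07.

1.07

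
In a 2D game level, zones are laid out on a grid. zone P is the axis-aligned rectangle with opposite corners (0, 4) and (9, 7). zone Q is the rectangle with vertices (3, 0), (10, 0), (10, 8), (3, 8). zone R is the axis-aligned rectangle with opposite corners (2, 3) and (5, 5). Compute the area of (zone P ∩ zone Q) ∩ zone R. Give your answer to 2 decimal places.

2.00

The region (zone P ∩ zone Q) ∩ zone R is the polygon with vertices (3,4), (3,5), (5,5), (5,4).
By the shoelace formula its area is 2.00.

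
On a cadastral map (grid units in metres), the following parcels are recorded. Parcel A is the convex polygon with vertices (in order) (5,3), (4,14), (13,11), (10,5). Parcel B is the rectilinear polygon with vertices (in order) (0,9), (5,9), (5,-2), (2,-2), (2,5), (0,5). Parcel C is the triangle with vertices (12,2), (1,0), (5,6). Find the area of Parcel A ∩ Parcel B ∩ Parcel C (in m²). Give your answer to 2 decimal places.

0.36

The intersection is the polygon with vertices (5,3), (4.76,5.64), (5,6).
By the shoelace formula its area is 0.36.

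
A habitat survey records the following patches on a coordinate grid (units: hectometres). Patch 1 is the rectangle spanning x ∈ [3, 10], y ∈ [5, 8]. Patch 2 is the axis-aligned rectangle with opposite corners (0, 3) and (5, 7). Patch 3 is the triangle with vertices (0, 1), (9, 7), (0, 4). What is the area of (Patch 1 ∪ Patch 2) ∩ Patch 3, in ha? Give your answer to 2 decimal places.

10.17

The region (Patch 1 ∪ Patch 2) ∩ Patch 3 is the polygon with vertices (5,5), (5,4.333), (3,3), (0,3), (0,4), (9,7), (6,5).
By the shoelace formula its area is 10.17.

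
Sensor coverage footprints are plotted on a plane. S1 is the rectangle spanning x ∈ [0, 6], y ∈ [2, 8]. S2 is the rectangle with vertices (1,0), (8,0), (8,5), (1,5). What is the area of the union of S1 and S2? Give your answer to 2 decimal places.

By inclusion–exclusion:
Individual areas: |S1| = 36, |S2| = 35.
|S1∩S2|: x∈[1,6], y∈[2,5] → 5·3 = 15.
|S1 ∪ S2| = 71 − 15 = 56.00.

56.00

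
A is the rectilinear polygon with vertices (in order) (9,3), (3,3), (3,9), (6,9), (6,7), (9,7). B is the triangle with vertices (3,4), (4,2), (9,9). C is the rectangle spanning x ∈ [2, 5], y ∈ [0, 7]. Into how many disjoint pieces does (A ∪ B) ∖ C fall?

1

(A ∪ B) ∖ C is a single connected region.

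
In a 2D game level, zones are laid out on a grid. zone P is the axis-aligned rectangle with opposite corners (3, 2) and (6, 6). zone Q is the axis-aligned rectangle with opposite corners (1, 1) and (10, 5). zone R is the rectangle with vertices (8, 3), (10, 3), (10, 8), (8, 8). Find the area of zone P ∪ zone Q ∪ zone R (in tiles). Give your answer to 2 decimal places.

45.00

By inclusion–exclusion:
Individual areas: |zone P| = 12, |zone Q| = 36, |zone R| = 10.
|zone P∩zone Q|: x∈[3,6], y∈[2,5] → 3·3 = 9.
|zone P∩zone R| = 0 (no overlap).
|zone Q∩zone R|: x∈[8,10], y∈[3,5] → 2·2 = 4.
|zone P∩zone Q∩zone R| = 0.
|zone P ∪ zone Q ∪ zone R| = 58 − 13 + 0 = 45.00.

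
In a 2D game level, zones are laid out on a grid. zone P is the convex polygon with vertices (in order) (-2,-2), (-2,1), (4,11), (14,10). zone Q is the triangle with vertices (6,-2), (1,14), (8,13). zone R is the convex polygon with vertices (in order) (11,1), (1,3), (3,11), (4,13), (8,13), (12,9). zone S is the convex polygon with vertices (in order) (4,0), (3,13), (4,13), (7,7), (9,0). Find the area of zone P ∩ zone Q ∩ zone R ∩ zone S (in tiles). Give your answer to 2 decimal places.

The intersection is the polygon with vertices (6.889,4.667), (4.481,2.861), (3.551,5.837), (3.25,9.75), (4,11), (5.053,10.895), (7,7), (7.136,6.523).
By the shoelace formula its area is 20.81.

20.81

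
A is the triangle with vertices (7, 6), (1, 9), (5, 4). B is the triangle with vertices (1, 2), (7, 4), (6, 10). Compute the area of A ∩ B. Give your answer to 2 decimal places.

5.85

The intersection is the polygon with vertices (6.636,6.182), (6.714,5.714), (5,4), (3.456,5.93), (4.333,7.333).
By the shoelace formula its area is 5.85.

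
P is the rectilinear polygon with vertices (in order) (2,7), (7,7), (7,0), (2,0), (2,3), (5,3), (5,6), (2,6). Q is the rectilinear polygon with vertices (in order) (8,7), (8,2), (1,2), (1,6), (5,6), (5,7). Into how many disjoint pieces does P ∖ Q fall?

P ∖ Q splits into 2 disjoint pieces (area 3, area 10).

2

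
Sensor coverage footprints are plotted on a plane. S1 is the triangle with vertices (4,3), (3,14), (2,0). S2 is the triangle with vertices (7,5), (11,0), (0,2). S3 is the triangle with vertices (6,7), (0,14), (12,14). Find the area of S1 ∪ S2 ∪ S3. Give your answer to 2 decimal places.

74.43

By inclusion–exclusion:
Individual areas: |S1| = 12.5, |S2| = 23.5, |S3| = 42.
|S1∩S2| = 2.5467.
|S1∩S3| = 1.0267.
|S2∩S3| = 0.
|S1∩S2∩S3| = 0.
|S1 ∪ S2 ∪ S3| = 78 − 3.5734 + 0 = 74.43.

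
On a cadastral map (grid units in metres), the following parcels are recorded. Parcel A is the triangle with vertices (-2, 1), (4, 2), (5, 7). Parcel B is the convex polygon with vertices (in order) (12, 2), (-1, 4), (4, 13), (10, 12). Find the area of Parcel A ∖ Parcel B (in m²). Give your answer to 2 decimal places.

8.38

|Parcel A| = 14.5, |Parcel A∩Parcel B| = 6.1185.
|Parcel A ∖ Parcel B| = |Parcel A| − |Parcel A∩Parcel B| = 14.5 − 6.1185 = 8.38.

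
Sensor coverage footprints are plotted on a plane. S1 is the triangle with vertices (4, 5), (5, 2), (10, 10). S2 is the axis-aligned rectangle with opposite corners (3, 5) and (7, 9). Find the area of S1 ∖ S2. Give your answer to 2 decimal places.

7.76

|S1| = 11.5, |S1∩S2| = 3.7375.
|S1 ∖ S2| = |S1| − |S1∩S2| = 11.5 − 3.7375 = 7.76.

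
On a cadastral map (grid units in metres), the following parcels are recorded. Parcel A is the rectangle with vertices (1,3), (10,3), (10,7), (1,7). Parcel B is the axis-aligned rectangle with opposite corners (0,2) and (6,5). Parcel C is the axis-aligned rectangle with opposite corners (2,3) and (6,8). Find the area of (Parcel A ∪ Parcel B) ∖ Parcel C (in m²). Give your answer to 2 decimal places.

|Parcel A ∪ Parcel B| = 44.
|(Parcel A ∪ Parcel B) ∩ Parcel C| = 16.
|(Parcel A ∪ Parcel B) ∖ Parcel C| = 44 − 16 = 28.00.

28.00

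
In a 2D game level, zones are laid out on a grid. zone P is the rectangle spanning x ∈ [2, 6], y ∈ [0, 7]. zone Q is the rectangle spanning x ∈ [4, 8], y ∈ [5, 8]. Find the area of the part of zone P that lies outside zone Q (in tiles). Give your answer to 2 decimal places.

|zone P∩zone Q|: x∈[4,6], y∈[5,7] → 2·2 = 4.
|zone P| = 28.
|zone P ∖ zone Q| = |zone P| − |zone P∩zone Q| = 28 − 4 = 24.00.

24.00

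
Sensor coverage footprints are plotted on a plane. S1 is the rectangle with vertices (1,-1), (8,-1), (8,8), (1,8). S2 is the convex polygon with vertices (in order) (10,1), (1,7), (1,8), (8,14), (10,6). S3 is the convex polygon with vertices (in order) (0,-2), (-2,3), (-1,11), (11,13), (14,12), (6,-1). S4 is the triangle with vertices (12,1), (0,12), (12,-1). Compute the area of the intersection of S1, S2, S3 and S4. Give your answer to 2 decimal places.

3.99

The intersection is the polygon with vertices (4.364,8), (8,4.667), (8,3.333), (3.692,8).
By the shoelace formula its area is 3.99.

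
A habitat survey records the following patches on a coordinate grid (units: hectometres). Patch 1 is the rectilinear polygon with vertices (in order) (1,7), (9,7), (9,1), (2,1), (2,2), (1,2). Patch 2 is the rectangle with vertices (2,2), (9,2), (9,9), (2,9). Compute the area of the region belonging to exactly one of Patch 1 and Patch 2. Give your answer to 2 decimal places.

|Patch 1| = 47, |Patch 2| = 49, |Patch 1∩Patch 2| = 35.
|Patch 1 △ Patch 2| = |Patch 1| + |Patch 2| − 2·|Patch 1∩Patch 2| = 47 + 49 − 70 = 26.00.

26.00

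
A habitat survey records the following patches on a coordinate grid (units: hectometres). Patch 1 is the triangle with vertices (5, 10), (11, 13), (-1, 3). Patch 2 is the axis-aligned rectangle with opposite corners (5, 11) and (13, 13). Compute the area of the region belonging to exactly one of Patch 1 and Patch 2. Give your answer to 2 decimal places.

24.80

|Patch 1| = 12, |Patch 2| = 16, |Patch 1∩Patch 2| = 1.6.
|Patch 1 △ Patch 2| = |Patch 1| + |Patch 2| − 2·|Patch 1∩Patch 2| = 12 + 16 − 3.2 = 24.80.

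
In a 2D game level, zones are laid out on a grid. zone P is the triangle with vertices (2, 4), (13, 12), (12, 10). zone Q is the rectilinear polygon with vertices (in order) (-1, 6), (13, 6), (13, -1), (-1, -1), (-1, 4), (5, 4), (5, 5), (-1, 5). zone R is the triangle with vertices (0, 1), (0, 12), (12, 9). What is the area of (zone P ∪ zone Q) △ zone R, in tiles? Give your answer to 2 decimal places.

|zone P ∪ zone Q| = 98.5625.
|(zone P ∪ zone Q) ∩ zone R| = 17.705.
|(zone P ∪ zone Q) △ zone R| = 98.5625 + 66 − 35.41 = 129.15.

129.15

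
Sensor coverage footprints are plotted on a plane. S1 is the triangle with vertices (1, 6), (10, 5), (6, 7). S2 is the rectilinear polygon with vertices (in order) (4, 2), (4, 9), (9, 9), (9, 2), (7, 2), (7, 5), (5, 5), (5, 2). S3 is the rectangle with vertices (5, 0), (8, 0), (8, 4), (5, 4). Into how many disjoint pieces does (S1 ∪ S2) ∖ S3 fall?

1

(S1 ∪ S2) ∖ S3 is a single connected region.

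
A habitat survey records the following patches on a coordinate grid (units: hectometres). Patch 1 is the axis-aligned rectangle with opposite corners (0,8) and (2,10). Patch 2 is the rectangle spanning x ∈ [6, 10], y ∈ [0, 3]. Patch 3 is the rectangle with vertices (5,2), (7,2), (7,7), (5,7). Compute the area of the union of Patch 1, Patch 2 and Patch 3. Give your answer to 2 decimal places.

By inclusion–exclusion:
Individual areas: |Patch 1| = 4, |Patch 2| = 12, |Patch 3| = 10.
|Patch 1∩Patch 2| = 0 (no overlap).
|Patch 1∩Patch 3| = 0 (no overlap).
|Patch 2∩Patch 3|: x∈[6,7], y∈[2,3] → 1·1 = 1.
|Patch 1∩Patch 2∩Patch 3| = 0.
|Patch 1 ∪ Patch 2 ∪ Patch 3| = 26 − 1 + 0 = 25.00.

25.00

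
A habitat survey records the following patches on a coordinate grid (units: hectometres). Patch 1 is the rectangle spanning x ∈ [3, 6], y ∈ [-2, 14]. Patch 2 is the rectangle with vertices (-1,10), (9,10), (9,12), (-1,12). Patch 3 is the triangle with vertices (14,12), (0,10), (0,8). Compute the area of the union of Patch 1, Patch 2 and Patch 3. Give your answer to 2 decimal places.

68.64

By inclusion–exclusion:
Individual areas: |Patch 1| = 48, |Patch 2| = 20, |Patch 3| = 14.
|Patch 1∩Patch 2|: x∈[3,6], y∈[10,12] → 3·2 = 6.
|Patch 1∩Patch 3| = 4.0714.
|Patch 2∩Patch 3| = 5.2143.
|Patch 1∩Patch 2∩Patch 3| = 1.9286.
|Patch 1 ∪ Patch 2 ∪ Patch 3| = 82 − 15.2857 + 1.9286 = 68.64.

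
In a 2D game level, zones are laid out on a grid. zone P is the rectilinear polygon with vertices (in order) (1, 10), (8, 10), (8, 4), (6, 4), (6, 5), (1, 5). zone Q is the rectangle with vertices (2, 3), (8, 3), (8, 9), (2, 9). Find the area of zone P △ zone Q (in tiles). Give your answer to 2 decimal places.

21.00

|zone P| = 37, |zone Q| = 36, |zone P∩zone Q| = 26.
|zone P △ zone Q| = |zone P| + |zone Q| − 2·|zone P∩zone Q| = 37 + 36 − 52 = 21.00.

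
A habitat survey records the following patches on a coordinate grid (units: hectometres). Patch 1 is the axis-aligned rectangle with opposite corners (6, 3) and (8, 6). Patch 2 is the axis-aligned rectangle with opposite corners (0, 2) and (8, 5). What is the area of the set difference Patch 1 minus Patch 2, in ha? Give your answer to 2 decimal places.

|Patch 1∩Patch 2|: x∈[6,8], y∈[3,5] → 2·2 = 4.
|Patch 1| = 6.
|Patch 1 ∖ Patch 2| = |Patch 1| − |Patch 1∩Patch 2| = 6 − 4 = 2.00.

2.00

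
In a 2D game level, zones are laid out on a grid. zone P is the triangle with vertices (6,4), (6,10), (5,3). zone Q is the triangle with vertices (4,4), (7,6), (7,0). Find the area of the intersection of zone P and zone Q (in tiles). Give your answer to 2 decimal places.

The intersection is the polygon with vertices (6,4), (5,3), (5.263,4.842), (6,5.333).
By the shoelace formula its area is 1.28.

1.28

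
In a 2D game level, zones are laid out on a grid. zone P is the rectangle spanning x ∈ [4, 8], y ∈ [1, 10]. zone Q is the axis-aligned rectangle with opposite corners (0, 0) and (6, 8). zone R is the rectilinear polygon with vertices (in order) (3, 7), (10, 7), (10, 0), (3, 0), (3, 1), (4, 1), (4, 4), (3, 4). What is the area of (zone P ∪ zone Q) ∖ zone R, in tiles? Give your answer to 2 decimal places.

|zone P ∪ zone Q| = 70.
|(zone P ∪ zone Q) ∩ zone R| = 30.
|(zone P ∪ zone Q) ∖ zone R| = 70 − 30 = 40.00.

40.00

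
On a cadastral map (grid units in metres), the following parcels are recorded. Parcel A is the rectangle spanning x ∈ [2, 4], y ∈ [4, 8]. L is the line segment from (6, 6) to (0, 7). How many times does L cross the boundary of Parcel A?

The segment meets the boundary at (2,6.667), (4,6.333).

2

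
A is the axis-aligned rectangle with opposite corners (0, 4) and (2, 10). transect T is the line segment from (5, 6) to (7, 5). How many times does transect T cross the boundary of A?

The segment lies entirely outside A and never meets its boundary.

0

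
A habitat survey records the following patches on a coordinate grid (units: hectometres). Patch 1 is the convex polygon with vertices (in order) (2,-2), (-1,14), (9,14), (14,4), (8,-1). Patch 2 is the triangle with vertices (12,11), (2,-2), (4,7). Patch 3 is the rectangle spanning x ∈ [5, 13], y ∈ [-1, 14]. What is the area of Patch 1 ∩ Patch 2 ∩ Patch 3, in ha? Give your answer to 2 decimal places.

19.16

The intersection is the polygon with vertices (5,1.9), (5,7.5), (10.8,10.4), (11.091,9.818).
By the shoelace formula its area is 19.16.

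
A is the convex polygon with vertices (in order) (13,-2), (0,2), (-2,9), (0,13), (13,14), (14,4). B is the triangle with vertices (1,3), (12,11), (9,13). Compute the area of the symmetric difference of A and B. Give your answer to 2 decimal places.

|A| = 194.5, |B| = 23, |A∩B| = 23.
|A △ B| = |A| + |B| − 2·|A∩B| = 194.5 + 23 − 46 = 171.50.

171.50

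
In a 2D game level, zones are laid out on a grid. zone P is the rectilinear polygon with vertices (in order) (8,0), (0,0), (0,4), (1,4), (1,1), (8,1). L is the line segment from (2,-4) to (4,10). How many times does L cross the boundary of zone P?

The segment meets the boundary at (2.714,1), (2.571,0).

2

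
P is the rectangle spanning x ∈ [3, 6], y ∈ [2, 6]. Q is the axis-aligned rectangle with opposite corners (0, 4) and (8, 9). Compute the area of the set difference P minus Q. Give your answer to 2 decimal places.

|P∩Q|: x∈[3,6], y∈[4,6] → 3·2 = 6.
|P| = 12.
|P ∖ Q| = |P| − |P∩Q| = 12 − 6 = 6.00.

6.00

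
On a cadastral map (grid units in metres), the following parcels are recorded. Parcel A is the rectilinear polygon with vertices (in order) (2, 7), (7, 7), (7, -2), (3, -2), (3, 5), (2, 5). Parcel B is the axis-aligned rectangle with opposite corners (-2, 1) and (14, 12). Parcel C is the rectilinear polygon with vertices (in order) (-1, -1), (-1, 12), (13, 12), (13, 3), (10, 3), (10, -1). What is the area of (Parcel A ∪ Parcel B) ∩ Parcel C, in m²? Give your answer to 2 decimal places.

156.00

|Parcel A ∪ Parcel B| = 188.
|(Parcel A ∪ Parcel B) ∩ Parcel C| = 156.00.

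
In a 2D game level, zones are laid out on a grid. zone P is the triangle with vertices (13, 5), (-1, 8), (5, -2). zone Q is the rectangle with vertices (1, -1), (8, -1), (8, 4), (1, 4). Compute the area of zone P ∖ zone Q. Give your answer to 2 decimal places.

37.01

|zone P| = 61, |zone P∩zone Q| = 23.9911.
|zone P ∖ zone Q| = |zone P| − |zone P∩zone Q| = 61 − 23.9911 = 37.01.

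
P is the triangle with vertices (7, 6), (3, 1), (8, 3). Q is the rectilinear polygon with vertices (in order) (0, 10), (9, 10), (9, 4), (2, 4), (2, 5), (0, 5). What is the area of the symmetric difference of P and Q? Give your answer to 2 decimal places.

|P| = 8.5, |Q| = 52, |P∩Q| = 2.2667.
|P △ Q| = |P| + |Q| − 2·|P∩Q| = 8.5 + 52 − 4.5333 = 55.97.

55.97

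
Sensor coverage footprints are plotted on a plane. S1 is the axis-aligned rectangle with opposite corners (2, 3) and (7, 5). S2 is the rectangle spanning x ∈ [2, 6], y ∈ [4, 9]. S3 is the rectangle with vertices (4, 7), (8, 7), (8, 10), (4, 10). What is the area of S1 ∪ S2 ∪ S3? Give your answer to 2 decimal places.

By inclusion–exclusion:
Individual areas: |S1| = 10, |S2| = 20, |S3| = 12.
|S1∩S2|: x∈[2,6], y∈[4,5] → 4·1 = 4.
|S1∩S3| = 0 (no overlap).
|S2∩S3|: x∈[4,6], y∈[7,9] → 2·2 = 4.
|S1∩S2∩S3| = 0.
|S1 ∪ S2 ∪ S3| = 42 − 8 + 0 = 34.00.

34.00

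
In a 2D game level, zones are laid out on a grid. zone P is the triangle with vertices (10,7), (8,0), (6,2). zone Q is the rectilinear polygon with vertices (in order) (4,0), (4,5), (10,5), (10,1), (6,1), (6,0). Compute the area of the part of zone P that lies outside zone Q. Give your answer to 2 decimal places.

|zone P| = 9, |zone P∩zone Q| = 7.3286.
|zone P ∖ zone Q| = |zone P| − |zone P∩zone Q| = 9 − 7.3286 = 1.67.

1.67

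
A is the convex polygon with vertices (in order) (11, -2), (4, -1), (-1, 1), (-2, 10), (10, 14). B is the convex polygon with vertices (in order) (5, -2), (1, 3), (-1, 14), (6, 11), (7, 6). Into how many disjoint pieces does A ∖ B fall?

2

A ∖ B splits into 2 disjoint pieces (area 66.1735, area 23.9175).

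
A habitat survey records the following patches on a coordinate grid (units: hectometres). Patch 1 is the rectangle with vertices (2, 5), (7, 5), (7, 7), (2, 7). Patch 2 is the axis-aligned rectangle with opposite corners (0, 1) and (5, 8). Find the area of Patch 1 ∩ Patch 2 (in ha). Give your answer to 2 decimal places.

|Patch 1∩Patch 2|: x∈[2,5], y∈[5,7] → 3·2 = 6.

6.00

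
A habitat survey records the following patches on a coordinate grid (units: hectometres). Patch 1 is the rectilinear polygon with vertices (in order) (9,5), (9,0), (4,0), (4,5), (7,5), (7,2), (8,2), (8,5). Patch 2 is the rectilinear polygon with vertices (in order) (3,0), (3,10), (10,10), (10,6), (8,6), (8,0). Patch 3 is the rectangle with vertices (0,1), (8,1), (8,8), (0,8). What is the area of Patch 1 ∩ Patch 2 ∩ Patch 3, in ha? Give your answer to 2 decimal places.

13.00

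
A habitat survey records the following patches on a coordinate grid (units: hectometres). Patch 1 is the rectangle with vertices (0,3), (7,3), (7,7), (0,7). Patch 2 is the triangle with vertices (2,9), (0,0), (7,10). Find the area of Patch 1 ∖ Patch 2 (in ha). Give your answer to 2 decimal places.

|Patch 1| = 28, |Patch 1∩Patch 2| = 9.5556.
|Patch 1 ∖ Patch 2| = |Patch 1| − |Patch 1∩Patch 2| = 28 − 9.5556 = 18.44.

18.44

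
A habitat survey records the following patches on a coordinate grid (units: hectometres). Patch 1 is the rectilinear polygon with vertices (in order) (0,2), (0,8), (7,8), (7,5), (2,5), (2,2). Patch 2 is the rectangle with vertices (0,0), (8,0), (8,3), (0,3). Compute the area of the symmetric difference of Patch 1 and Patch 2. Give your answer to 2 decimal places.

|Patch 1| = 27, |Patch 2| = 24, |Patch 1∩Patch 2| = 2.
|Patch 1 △ Patch 2| = |Patch 1| + |Patch 2| − 2·|Patch 1∩Patch 2| = 27 + 24 − 4 = 47.00.

47.00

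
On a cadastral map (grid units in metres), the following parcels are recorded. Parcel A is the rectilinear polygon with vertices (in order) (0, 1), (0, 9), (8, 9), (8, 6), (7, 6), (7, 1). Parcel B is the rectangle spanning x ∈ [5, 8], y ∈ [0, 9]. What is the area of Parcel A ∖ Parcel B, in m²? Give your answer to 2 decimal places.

40.00

|Parcel A| = 59, |Parcel A∩Parcel B| = 19.
|Parcel A ∖ Parcel B| = |Parcel A| − |Parcel A∩Parcel B| = 59 − 19 = 40.00.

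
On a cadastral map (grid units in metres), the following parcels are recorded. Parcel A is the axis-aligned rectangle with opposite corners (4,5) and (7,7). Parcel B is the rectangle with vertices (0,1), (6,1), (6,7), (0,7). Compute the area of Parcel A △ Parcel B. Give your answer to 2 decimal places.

|Parcel A∩Parcel B|: x∈[4,6], y∈[5,7] → 2·2 = 4.
|Parcel A △ Parcel B| = |Parcel A| + |Parcel B| − 2·|Parcel A∩Parcel B| = 6 + 36 − 8 = 34.00.

34.00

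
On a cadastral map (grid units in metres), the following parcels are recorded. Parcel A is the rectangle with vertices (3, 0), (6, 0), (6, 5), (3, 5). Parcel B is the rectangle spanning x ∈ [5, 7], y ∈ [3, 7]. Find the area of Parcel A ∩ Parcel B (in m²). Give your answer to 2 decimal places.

|Parcel A∩Parcel B|: x∈[5,6], y∈[3,5] → 1·2 = 2.

2.00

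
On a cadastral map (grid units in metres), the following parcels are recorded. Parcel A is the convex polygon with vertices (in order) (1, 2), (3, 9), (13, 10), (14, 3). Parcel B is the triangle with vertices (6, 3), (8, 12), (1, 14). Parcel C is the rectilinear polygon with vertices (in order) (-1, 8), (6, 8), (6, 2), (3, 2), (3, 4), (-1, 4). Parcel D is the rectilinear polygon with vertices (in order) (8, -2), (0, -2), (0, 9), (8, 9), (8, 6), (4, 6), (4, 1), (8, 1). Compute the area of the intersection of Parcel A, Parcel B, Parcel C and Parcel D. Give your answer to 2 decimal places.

The intersection is the polygon with vertices (6,8), (6,6), (4.636,6), (3.727,8).
By the shoelace formula its area is 3.64.

3.64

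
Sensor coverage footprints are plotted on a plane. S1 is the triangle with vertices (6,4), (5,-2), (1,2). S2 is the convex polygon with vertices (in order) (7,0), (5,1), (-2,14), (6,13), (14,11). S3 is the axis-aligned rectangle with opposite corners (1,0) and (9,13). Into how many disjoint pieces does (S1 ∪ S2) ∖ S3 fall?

(S1 ∪ S2) ∖ S3 splits into 3 disjoint pieces (area 2.3333, area 9.3571, area 22.7679).

3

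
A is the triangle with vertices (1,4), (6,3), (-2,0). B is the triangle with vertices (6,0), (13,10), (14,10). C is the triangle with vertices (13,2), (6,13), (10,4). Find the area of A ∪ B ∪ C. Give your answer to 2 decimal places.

25.39

By inclusion–exclusion:
Individual areas: |A| = 11.5, |B| = 5, |C| = 9.5.
|A∩B| = 0.
|A∩C| = 0.
|B∩C| = 0.6107.
|A∩B∩C| = 0.
|A ∪ B ∪ C| = 26 − 0.6107 + 0 = 25.39.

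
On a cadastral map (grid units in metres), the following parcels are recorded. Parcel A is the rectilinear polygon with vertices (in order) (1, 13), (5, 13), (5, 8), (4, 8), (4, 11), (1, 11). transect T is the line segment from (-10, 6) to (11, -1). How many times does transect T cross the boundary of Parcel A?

0

The segment lies entirely outside Parcel A and never meets its boundary.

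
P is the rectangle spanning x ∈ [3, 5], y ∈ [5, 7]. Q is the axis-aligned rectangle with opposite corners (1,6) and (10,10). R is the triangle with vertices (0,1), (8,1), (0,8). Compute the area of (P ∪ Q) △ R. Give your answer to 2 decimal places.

|P ∪ Q| = 38.
|(P ∪ Q) ∩ R| = 0.8036.
|(P ∪ Q) △ R| = 38 + 28 − 1.6071 = 64.39.

64.39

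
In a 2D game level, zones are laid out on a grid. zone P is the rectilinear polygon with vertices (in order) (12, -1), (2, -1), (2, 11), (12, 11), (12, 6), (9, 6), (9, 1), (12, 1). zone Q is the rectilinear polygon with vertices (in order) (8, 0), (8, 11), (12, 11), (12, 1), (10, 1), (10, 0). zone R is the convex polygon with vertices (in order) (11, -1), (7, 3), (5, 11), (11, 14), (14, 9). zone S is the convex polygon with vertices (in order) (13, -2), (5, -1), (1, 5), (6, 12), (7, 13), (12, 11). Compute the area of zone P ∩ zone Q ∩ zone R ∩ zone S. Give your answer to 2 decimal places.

25.00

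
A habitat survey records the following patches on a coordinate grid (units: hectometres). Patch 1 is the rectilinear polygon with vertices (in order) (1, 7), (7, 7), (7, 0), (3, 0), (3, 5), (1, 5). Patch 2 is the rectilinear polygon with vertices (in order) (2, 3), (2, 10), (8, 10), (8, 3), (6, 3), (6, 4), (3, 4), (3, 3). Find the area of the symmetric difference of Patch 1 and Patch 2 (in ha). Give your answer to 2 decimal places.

41.00

|Patch 1| = 32, |Patch 2| = 39, |Patch 1∩Patch 2| = 15.
|Patch 1 △ Patch 2| = |Patch 1| + |Patch 2| − 2·|Patch 1∩Patch 2| = 32 + 39 − 30 = 41.00.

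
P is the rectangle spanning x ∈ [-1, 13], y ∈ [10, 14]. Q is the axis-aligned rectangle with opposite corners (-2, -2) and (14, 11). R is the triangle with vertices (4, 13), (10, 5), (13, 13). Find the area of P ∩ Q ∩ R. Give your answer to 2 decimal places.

The intersection is the polygon with vertices (6.25,10), (5.5,11), (12.25,11), (11.875,10).
By the shoelace formula its area is 6.19.

6.19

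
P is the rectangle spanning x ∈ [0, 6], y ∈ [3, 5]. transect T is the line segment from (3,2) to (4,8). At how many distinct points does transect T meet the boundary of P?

2

The segment meets the boundary at (3.5,5), (3.167,3).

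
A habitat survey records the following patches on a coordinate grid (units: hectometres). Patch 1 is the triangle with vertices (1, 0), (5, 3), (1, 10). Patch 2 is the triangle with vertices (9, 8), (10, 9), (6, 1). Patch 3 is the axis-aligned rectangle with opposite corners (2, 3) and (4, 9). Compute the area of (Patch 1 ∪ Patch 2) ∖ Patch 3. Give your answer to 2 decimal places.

15.00

|Patch 1 ∪ Patch 2| = 22.
|(Patch 1 ∪ Patch 2) ∩ Patch 3| = 7.
|(Patch 1 ∪ Patch 2) ∖ Patch 3| = 22 − 7 = 15.00.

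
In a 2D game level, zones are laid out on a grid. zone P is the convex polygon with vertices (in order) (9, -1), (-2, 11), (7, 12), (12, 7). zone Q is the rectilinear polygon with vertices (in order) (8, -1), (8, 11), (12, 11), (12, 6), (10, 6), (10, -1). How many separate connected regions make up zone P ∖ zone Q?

2

zone P ∖ zone Q splits into 2 disjoint pieces (area 59.5455, area 3.5208).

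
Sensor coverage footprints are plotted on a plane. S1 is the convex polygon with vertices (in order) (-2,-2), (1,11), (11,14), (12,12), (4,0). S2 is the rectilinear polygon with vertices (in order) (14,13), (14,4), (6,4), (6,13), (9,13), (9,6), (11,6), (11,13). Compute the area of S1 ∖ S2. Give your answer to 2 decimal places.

|S1| = 109.5, |S1∩S2| = 24.
|S1 ∖ S2| = |S1| − |S1∩S2| = 109.5 − 24 = 85.50.

85.50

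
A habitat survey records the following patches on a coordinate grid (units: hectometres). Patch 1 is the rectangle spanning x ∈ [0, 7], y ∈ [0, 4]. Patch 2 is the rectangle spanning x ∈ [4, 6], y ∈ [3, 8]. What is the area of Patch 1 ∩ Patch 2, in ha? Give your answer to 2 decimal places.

2.00

|Patch 1∩Patch 2|: x∈[4,6], y∈[3,4] → 2·1 = 2.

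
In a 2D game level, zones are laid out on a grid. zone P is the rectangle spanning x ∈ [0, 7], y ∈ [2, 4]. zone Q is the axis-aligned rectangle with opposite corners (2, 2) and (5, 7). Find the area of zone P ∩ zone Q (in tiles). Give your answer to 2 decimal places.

|zone P∩zone Q|: x∈[2,5], y∈[2,4] → 3·2 = 6.

6.00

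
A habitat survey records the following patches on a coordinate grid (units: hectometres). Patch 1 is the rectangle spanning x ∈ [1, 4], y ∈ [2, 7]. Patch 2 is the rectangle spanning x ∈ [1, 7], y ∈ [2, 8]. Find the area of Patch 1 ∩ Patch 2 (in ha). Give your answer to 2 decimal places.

|Patch 1∩Patch 2|: x∈[1,4], y∈[2,7] → 3·5 = 15.

15.00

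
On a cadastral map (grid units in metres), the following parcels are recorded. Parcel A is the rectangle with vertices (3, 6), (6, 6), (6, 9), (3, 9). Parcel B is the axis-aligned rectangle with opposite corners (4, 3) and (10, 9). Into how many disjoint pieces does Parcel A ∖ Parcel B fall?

Parcel A ∖ Parcel B is a single connected region.

1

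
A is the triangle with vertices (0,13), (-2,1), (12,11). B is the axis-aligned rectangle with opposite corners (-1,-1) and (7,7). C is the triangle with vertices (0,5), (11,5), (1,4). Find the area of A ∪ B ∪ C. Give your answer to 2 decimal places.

By inclusion–exclusion:
Individual areas: |A| = 74, |B| = 64, |C| = 5.5.
|A∩B| = 19.5571.
|A∩C| = 2.3163.
|B∩C| = 4.7.
|A∩B∩C| = 2.3163.
|A ∪ B ∪ C| = 143.5 − 26.5734 + 2.3163 = 119.24.

119.24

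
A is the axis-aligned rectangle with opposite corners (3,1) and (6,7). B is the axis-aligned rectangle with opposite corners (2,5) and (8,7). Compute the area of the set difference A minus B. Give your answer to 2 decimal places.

12.00

|A∩B|: x∈[3,6], y∈[5,7] → 3·2 = 6.
|A| = 18.
|A ∖ B| = |A| − |A∩B| = 18 − 6 = 12.00.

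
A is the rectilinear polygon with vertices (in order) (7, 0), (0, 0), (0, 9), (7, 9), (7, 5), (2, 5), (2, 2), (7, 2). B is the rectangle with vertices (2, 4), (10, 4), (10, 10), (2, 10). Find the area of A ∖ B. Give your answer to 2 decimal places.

|A| = 48, |A∩B| = 20.
|A ∖ B| = |A| − |A∩B| = 48 − 20 = 28.00.

28.00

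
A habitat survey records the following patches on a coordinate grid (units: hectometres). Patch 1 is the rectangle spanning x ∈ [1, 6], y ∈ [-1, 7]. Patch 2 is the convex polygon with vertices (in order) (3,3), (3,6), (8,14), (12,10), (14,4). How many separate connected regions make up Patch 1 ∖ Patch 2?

Patch 1 ∖ Patch 2 is a single connected region.

1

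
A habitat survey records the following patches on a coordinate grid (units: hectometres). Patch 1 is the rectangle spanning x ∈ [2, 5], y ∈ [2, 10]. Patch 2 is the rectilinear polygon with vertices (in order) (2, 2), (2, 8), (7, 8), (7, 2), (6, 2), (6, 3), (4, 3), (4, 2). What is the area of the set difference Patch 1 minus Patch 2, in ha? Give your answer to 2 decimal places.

|Patch 1| = 24, |Patch 1∩Patch 2| = 17.
|Patch 1 ∖ Patch 2| = |Patch 1| − |Patch 1∩Patch 2| = 24 − 17 = 7.00.

7.00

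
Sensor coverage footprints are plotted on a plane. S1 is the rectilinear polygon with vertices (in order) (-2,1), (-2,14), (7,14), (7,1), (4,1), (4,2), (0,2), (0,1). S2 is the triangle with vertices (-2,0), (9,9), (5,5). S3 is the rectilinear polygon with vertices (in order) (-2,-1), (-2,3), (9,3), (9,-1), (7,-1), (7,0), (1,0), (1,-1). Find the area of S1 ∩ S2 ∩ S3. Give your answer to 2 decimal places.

0.56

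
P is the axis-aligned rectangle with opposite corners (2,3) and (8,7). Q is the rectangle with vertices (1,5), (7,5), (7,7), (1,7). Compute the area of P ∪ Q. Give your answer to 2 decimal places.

By inclusion–exclusion:
Individual areas: |P| = 24, |Q| = 12.
|P∩Q|: x∈[2,7], y∈[5,7] → 5·2 = 10.
|P ∪ Q| = 36 − 10 = 26.00.

26.00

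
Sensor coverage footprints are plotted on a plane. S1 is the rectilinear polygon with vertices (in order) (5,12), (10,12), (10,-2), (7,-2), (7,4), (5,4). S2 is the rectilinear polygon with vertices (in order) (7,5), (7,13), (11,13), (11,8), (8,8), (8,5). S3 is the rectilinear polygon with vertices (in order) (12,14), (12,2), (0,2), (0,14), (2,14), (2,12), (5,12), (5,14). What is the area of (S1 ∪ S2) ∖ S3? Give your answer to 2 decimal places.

12.00

|S1 ∪ S2| = 66.
|(S1 ∪ S2) ∩ S3| = 54.
|(S1 ∪ S2) ∖ S3| = 66 − 54 = 12.00.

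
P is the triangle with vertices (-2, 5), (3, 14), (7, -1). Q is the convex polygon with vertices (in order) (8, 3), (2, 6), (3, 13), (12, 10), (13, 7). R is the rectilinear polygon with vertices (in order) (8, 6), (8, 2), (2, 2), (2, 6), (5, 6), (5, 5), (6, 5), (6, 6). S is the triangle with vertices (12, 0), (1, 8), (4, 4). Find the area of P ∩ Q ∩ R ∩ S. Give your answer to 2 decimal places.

The intersection is the polygon with vertices (3.75,6), (5,5.091), (5,5), (5.125,5), (5.466,4.752), (5.615,4.192), (2.8,5.6), (2.5,6).
By the shoelace formula its area is 1.86.

1.86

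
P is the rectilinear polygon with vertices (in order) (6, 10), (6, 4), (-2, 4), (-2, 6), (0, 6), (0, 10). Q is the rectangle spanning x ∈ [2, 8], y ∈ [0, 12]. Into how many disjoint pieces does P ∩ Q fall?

P ∩ Q is a single connected region.

1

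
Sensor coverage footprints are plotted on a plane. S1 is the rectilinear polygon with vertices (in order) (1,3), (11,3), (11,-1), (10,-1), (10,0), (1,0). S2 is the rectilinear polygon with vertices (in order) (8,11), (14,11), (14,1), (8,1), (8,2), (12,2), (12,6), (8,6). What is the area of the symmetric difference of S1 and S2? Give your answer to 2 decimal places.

69.00

|S1| = 31, |S2| = 44, |S1∩S2| = 3.
|S1 △ S2| = |S1| + |S2| − 2·|S1∩S2| = 31 + 44 − 6 = 69.00.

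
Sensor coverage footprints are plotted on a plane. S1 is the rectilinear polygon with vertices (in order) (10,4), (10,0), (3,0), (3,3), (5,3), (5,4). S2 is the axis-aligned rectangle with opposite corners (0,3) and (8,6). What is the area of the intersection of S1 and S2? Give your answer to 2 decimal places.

3.00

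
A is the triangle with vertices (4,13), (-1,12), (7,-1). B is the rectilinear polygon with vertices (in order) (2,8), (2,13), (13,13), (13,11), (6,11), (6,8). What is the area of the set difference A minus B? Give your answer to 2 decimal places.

|A| = 36.5, |A∩B| = 12.2786.
|A ∖ B| = |A| − |A∩B| = 36.5 − 12.2786 = 24.22.

24.22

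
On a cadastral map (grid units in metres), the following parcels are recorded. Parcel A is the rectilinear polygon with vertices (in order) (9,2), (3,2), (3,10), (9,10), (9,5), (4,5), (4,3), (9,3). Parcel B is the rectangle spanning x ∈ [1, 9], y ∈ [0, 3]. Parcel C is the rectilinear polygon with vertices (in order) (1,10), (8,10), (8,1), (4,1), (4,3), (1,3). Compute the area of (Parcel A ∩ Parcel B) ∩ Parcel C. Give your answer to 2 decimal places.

4.00

|Parcel A ∩ Parcel B| = 6.
|(Parcel A ∩ Parcel B) ∩ Parcel C| = 4.00.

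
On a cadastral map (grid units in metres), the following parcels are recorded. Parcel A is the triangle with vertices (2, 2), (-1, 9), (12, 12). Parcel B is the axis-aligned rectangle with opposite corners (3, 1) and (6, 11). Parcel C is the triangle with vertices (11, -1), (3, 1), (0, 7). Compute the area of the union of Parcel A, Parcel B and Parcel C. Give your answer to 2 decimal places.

70.45

By inclusion–exclusion:
Individual areas: |Parcel A| = 50, |Parcel B| = 30, |Parcel C| = 21.
|Parcel A∩Parcel B| = 17.3077.
|Parcel A∩Parcel C| = 6.0175.
|Parcel B∩Parcel C| = 8.1818.
|Parcel A∩Parcel B∩Parcel C| = 0.9569.
|Parcel A ∪ Parcel B ∪ Parcel C| = 101 − 31.5071 + 0.9569 = 70.45.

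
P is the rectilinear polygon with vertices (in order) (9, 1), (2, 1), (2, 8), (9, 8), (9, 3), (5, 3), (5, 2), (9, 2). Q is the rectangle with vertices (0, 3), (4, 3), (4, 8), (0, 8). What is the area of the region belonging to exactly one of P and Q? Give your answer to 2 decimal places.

45.00

|P| = 45, |Q| = 20, |P∩Q| = 10.
|P △ Q| = |P| + |Q| − 2·|P∩Q| = 45 + 20 − 20 = 45.00.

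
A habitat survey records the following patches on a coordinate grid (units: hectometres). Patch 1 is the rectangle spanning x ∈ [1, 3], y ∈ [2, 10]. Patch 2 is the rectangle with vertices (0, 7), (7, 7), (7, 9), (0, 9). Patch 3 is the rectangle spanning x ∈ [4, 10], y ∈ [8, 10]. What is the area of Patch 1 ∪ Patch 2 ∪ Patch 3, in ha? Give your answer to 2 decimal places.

By inclusion–exclusion:
Individual areas: |Patch 1| = 16, |Patch 2| = 14, |Patch 3| = 12.
|Patch 1∩Patch 2|: x∈[1,3], y∈[7,9] → 2·2 = 4.
|Patch 1∩Patch 3| = 0 (no overlap).
|Patch 2∩Patch 3|: x∈[4,7], y∈[8,9] → 3·1 = 3.
|Patch 1∩Patch 2∩Patch 3| = 0.
|Patch 1 ∪ Patch 2 ∪ Patch 3| = 42 − 7 + 0 = 35.00.

35.00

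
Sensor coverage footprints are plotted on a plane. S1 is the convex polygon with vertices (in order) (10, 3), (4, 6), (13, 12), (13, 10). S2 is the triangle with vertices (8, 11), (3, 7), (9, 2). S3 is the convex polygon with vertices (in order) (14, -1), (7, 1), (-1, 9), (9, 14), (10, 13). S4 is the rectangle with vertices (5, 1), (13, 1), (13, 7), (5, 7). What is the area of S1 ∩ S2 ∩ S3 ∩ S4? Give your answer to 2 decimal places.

8.66

The intersection is the polygon with vertices (5.5,7), (8.444,7), (8.823,3.588), (5,5.5), (5,6.667).
By the shoelace formula its area is 8.66.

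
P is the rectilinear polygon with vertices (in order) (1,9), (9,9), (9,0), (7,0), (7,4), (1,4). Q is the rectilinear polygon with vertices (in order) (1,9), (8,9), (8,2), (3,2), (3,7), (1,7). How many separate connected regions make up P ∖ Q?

P ∖ Q splits into 2 disjoint pieces (area 11, area 6).

2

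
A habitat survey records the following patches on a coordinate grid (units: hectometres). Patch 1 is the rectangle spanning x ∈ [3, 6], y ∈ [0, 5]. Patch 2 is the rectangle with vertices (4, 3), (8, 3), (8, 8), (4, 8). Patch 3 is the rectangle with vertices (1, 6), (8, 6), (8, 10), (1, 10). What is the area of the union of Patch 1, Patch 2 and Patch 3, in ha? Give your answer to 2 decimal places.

51.00

By inclusion–exclusion:
Individual areas: |Patch 1| = 15, |Patch 2| = 20, |Patch 3| = 28.
|Patch 1∩Patch 2|: x∈[4,6], y∈[3,5] → 2·2 = 4.
|Patch 1∩Patch 3| = 0 (no overlap).
|Patch 2∩Patch 3|: x∈[4,8], y∈[6,8] → 4·2 = 8.
|Patch 1∩Patch 2∩Patch 3| = 0.
|Patch 1 ∪ Patch 2 ∪ Patch 3| = 63 − 12 + 0 = 51.00.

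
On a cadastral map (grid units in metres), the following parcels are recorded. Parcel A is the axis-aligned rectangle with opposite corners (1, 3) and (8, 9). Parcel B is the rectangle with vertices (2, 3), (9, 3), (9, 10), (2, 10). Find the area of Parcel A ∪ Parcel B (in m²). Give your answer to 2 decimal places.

55.00

By inclusion–exclusion:
Individual areas: |Parcel A| = 42, |Parcel B| = 49.
|Parcel A∩Parcel B|: x∈[2,8], y∈[3,9] → 6·6 = 36.
|Parcel A ∪ Parcel B| = 91 − 36 = 55.00.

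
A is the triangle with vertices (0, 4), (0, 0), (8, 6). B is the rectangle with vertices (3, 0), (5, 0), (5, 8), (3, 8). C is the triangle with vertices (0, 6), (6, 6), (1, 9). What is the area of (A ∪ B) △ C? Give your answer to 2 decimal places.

32.20

|A ∪ B| = 28.
|(A ∪ B) ∩ C| = 2.4.
|(A ∪ B) △ C| = 28 + 9 − 4.8 = 32.20.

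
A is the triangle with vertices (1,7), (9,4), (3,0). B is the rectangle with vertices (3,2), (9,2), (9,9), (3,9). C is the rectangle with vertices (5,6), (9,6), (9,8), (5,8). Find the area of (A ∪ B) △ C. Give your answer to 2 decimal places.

|A ∪ B| = 51.25.
|(A ∪ B) ∩ C| = 8.
|(A ∪ B) △ C| = 51.25 + 8 − 16 = 43.25.

43.25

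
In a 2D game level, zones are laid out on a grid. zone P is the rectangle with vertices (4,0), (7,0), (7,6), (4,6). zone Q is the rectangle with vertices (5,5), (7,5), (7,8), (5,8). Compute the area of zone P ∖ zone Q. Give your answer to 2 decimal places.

16.00

|zone P∩zone Q|: x∈[5,7], y∈[5,6] → 2·1 = 2.
|zone P| = 18.
|zone P ∖ zone Q| = |zone P| − |zone P∩zone Q| = 18 − 2 = 16.00.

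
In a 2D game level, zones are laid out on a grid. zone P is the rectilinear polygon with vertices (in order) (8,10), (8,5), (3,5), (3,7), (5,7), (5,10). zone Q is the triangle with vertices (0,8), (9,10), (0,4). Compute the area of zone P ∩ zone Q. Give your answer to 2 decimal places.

4.08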